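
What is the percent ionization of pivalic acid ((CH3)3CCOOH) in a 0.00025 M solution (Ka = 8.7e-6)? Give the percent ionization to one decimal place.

17.0%

(CH3)3CCOOH ⇌ (CH3)3CCOO- + H+; let x = [H+] at equilibrium.
Solve x² + 8.7e-06x − 2.18e-09 = 0 → x = 4.25 × 10^-5 M
% ionization = x/C₀ × 100% = 4.25 × 10^-5/0.00025 × 100% = 17.0%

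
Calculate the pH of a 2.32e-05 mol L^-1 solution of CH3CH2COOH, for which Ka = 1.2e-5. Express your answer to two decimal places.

CH3CH2COOH ⇌ CH3CH2COO- + H+
From the ICE table, Ka = [H+]²/(2.32e-05 − [H+]) = 1.2 × 10^-5.
[H+] is not negligible relative to C₀; solve [H+]² + 1.2e-05·[H+] − 2.78e-10 = 0.
[H+] = [−1.2e-05 + √(1.2e-05² + 1.11e-09)]/2 = 1.17 × 10^-5 M
pH = −log(1.17 × 10^-5) = 4.93

pH = 4.93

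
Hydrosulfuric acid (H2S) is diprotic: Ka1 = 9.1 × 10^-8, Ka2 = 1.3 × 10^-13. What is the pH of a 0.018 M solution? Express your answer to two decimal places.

pH = 4.39

Ka1 ≫ Ka2, so treat the first dissociation as the only significant source of H+.
Ka1 = x²/(0.018 − x) = 9.1 × 10^-8
x ≈ √(9.1 × 10^-8 × 0.018) = 4.05 × 10^-5 M
pH = −log(4.05 × 10^-5) = 4.39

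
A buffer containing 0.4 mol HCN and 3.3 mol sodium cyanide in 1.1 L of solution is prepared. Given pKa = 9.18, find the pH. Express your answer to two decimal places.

Using pH = pKa + log([base]/[acid]) with [base]/[acid] = 3.3/0.4:
pH = 9.18 + (+0.916) = 10.10

pH = 10.10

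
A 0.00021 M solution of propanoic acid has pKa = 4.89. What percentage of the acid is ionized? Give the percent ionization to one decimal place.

CH3CH2COOH ⇌ CH3CH2COO- + H+; let x = [H+] at equilibrium.
Ka = 10^(−4.89) = 1.29 × 10^-5
Ka = x²/(C₀ − x); solving the quadratic gives x = 4.60 × 10^-5 M.
% ionization = x/C₀ × 100% = 4.60 × 10^-5/0.00021 × 100% = 21.9%

21.9%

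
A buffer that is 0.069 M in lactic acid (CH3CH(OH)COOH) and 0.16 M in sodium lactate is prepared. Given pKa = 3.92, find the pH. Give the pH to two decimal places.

Using pH = pKa + log([base]/[acid]) with [base]/[acid] = 0.16/0.069:
pH = 3.92 + (+0.365) = 4.29

pH = 4.29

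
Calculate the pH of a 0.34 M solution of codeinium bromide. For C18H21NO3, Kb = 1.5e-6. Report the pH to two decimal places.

C18H22NO3+ is the conjugate acid of the weak base C18H21NO3.
Ka = Kw/Kb = 1.0×10^-14 / 1.5 × 10^-6 = 6.67 × 10^-9
Ka = [H+]²/(0.34 − [H+]) = 6.67 × 10^-9
Neglecting [H+] in the denominator: [H+] = √(6.67 × 10^-9 × 0.34) = 4.76 × 10^-5 M
Check: 0.014% ionized — well under 5%, approximation valid.
pH = −log(4.76 × 10^-5) = 4.32

pH = 4.32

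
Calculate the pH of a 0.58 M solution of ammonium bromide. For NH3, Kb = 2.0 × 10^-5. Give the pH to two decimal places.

NH4+ is the conjugate acid of the weak base NH3.
Ka = Kw/Kb = 1.0×10^-14 / 2.0 × 10^-5 = 5.00 × 10^-10
Ka = [H+]²/(0.58 − [H+]) = 5.00 × 10^-10
Neglecting [H+] in the denominator: [H+] = √(5.00 × 10^-10 × 0.58) = 1.70 × 10^-5 M
Check: 0.0029% ionized — well under 5%, approximation valid.
pH = −log[H+] = −log(1.70 × 10^-5) = 4.77

pH = 4.77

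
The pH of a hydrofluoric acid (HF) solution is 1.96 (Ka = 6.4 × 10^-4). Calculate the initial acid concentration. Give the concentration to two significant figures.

[H+] = 10^(-1.96) = 1.10 × 10^-2 M = x
Ka = x²/(C₀ − x) ⇒ C₀ = x + x²/Ka
C₀ = 1.10 × 10^-2 + (1.10 × 10^-2)²/(6.4 × 10^-4) = 2.00 × 10^-1 M

C₀ = 2.0 × 10^-1 M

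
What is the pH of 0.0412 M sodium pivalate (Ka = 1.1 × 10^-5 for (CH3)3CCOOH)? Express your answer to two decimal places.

pH = 8.79

(CH3)3CCOO- is the conjugate base of the weak acid (CH3)3CCOOH.
Kb = Kw/Ka = 1.0×10^-14 / 1.1 × 10^-5 = 9.09 × 10^-10
Kb = x²/(0.0412 − x) = 9.09 × 10^-10
Since Kb ≪ C₀, x ≈ √(Kb·C₀) = 6.12 × 10^-6 M.
(x/C₀ = 0.015% < 5%, so the approximation holds.)
pOH = 5.21, so pH = 14.00 − pOH = 8.79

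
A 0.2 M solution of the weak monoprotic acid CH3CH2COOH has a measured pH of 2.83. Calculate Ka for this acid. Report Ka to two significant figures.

[H+] = 10^(-2.83) = 1.48 × 10^-3 M
At equilibrium [HA] = 0.2 − 1.48 × 10^-3 = 1.99 × 10^-1 M
Ka = [H+][A-]/[HA] = (1.48 × 10^-3)² / 1.99 × 10^-1 = 1.1 × 10^-5

Ka = 1.1 × 10^-5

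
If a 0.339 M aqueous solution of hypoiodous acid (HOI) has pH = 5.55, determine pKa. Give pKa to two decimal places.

[H+] = 10^(-5.55) = 2.82 × 10^-6 M
At equilibrium [HA] = 0.339 − 2.82 × 10^-6 = 3.39 × 10^-1 M
Ka = [H+][A-]/[HA] = (2.82 × 10^-6)² / 3.39 × 10^-1 = 2.35 × 10^-11
pKa = -log(2.35 × 10^-11) = 10.63

pKa = 10.63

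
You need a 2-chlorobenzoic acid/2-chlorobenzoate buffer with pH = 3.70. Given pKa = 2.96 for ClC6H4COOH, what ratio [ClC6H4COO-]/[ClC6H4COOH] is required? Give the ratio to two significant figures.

pH = pKa + log(r) ⇒ log(r) = 3.70 − 2.96 = +0.74
r = [ClC6H4COO-]/[ClC6H4COOH] = 10^(+0.74) = 5.5

ratio = 5.5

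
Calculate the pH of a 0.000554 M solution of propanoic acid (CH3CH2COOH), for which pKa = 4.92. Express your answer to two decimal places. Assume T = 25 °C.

pH = 4.12

CH3CH2COOH ⇌ CH3CH2COO- + H+
Ka = 10^(−4.92) = 1.20 × 10^-5
Ka = [H+]²/(0.000554 − [H+]) = 1.20 × 10^-5
Here C₀/Ka ≈ 46.2, so the small-[H+] approximation fails. Use the quadratic:
[H+] = (−Ka + √(Ka² + 4·Ka·C₀))/2 = 7.58 × 10^-5 M
pH = −log[H+] = −log(7.58 × 10^-5) = 4.12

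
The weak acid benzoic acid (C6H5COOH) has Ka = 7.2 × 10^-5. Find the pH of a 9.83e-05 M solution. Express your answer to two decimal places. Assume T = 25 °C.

pH = 4.26

C6H5COOH ⇌ C6H5COO- + H+
From the ICE table, Ka = [H+]²/(9.83e-05 − [H+]) = 7.2 × 10^-5.
[H+] is not negligible relative to C₀; solve [H+]² + 7.2e-05·[H+] − 7.08e-09 = 0.
[H+] = [−7.2e-05 + √(7.2e-05² + 2.83e-08)]/2 = 5.55 × 10^-5 M
pH = −log(5.55 × 10^-5) = 4.26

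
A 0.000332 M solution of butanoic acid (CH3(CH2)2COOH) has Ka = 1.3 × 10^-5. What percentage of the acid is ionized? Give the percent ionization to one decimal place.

CH3(CH2)2COOH ⇌ CH3(CH2)2COO- + H+; let x = [H+] at equilibrium.
Solve x² + 1.3e-05x − 4.32e-09 = 0 → x = 5.95 × 10^-5 M
Fraction ionized = 5.95 × 10^-5 / 0.000332 = 0.1792 → 17.9%

17.9%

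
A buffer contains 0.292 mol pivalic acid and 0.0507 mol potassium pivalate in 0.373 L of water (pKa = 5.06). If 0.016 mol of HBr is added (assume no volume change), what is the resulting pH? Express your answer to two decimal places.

Added H+ converts (CH3)3CCOO- to (CH3)3CCOOH: (CH3)3CCOOH → 0.308 mol, (CH3)3CCOO- → 0.0347 mol.
pH = pKa + log(n_(CH3)3CCOO-/n_(CH3)3CCOOH) = 5.06 + log(0.0347/0.308) = 5.06 + (-0.948)

pH = 4.11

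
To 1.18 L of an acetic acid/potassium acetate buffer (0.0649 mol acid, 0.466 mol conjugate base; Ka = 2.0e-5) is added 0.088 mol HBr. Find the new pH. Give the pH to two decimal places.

After neutralization: n(CH3COOH) = 0.153 mol, n(CH3COO-) = 0.378 mol.
pKa = −log(2.0 × 10^-5) = 4.699
pH = pKa + log([A⁻]/[HA]) = 4.699 + log(0.378/0.153) = 4.699 +0.393

pH = 5.09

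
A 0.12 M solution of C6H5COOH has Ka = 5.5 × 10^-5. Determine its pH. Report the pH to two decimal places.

C6H5COOH ⇌ C6H5COO- + H+
From the ICE table, Ka = [H+]²/(0.12 − [H+]) = 5.5 × 10^-5.
Since Ka ≪ C₀, [H+] ≈ √(Ka·C₀) = 2.57 × 10^-3 M.
pH = −log[H+] = −log(2.57 × 10^-3) = 2.59

pH = 2.59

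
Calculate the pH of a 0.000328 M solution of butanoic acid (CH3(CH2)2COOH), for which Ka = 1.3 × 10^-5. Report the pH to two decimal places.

pH = 4.23

CH3(CH2)2COOH ⇌ CH3(CH2)2COO- + H+
Ka = x²/(0.000328 − x) = 1.3 × 10^-5
Here C₀/Ka ≈ 25.2, so the small-x approximation fails. Use the quadratic:
x = (−Ka + √(Ka² + 4·Ka·C₀))/2 = 5.91 × 10^-5 M
pH = −log[H+] = −log(5.91 × 10^-5) = 4.23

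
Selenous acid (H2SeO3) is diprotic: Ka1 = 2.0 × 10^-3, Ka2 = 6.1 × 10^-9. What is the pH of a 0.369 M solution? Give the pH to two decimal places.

pH = 1.58

Ka1 ≫ Ka2, so treat the first dissociation as the only significant source of H+.
Ka1 = x²/(0.369 − x) = 2.0 × 10^-3
Solving the quadratic: x = (−Ka1 + √(Ka1² + 4·Ka1·C₀))/2 = 2.62 × 10^-2 M
pH = −log(2.62 × 10^-2) = 1.58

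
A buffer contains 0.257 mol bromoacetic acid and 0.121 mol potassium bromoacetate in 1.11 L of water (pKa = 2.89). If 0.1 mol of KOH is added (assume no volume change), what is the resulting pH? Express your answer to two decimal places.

pH = 3.04

OH- converts BrCH2COOH to BrCH2COO-: BrCH2COOH → 0.157 mol, BrCH2COO- → 0.221 mol.
Henderson–Hasselbalch with mole ratio 0.221/0.157: pH = 2.89 + (+0.148)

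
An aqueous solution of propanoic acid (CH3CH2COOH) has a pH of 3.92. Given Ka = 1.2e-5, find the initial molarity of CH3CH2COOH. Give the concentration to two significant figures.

C₀ = 1.3 × 10^-3 M

[H+] = 10^(-3.92) = 1.20 × 10^-4 M = x
Ka = x²/(C₀ − x) ⇒ C₀ = x + x²/Ka
C₀ = 1.20 × 10^-4 + (1.20 × 10^-4)²/(1.2 × 10^-5) = 1.32 × 10^-3 M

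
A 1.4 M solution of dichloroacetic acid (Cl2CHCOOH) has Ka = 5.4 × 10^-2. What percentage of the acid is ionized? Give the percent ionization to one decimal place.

Cl2CHCOOH ⇌ Cl2CHCOO- + H+; let x = [H+] at equilibrium.
Solve x² + 0.054x − 0.0756 = 0 → x = 2.49 × 10^-1 M
% ionization = x/C₀ × 100% = 2.49 × 10^-1/1.4 × 100% = 17.8%

17.8%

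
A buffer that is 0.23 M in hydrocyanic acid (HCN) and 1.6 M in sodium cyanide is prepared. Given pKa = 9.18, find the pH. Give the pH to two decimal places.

pH = 10.02

Using pH = pKa + log([base]/[acid]) with [base]/[acid] = 1.6/0.23:
pH = 9.18 + (+0.842) = 10.02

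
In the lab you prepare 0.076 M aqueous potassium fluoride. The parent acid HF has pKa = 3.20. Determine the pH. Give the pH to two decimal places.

pH = 8.04

F- is the conjugate base of the weak acid HF.
Ka = 10^(−3.20) = 6.31 × 10^-4
Kb = Kw/Ka = 1.0×10^-14 / 6.31 × 10^-4 = 1.58 × 10^-11
Kb = [OH-]²/(0.076 − [OH-]) = 1.58 × 10^-11
Neglecting [OH-] in the denominator: [OH-] = √(1.58 × 10^-11 × 0.076) = 1.10 × 10^-6 M
pOH = −log(1.10 × 10^-6) = 5.96; pH = 14.00 − 5.96 = 8.04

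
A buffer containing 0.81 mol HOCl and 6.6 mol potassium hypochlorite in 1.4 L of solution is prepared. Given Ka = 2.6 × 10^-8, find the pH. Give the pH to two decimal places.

pH = 8.50

pKa = −log(2.6 × 10^-8) = 7.585
Henderson–Hasselbalch: pH = pKa + log([OCl-]/[HOCl]) = 7.585 + log(6.6/0.81)
pH = 7.585 + (+0.911) = 8.50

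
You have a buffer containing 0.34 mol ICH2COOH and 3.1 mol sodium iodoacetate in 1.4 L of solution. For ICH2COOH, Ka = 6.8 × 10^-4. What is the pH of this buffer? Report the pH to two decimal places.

pH = 4.13

pKa = −log(6.8 × 10^-4) = 3.167
Henderson–Hasselbalch: pH = pKa + log([ICH2COO-]/[ICH2COOH]) = 3.167 + log(3.1/0.34)
pH = 3.167 + (+0.960) = 4.13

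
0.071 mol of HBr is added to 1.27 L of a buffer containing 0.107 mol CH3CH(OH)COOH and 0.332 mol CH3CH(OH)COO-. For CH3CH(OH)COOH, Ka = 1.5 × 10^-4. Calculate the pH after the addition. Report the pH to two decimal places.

After neutralization: n(CH3CH(OH)COOH) = 0.178 mol, n(CH3CH(OH)COO-) = 0.261 mol.
pKa = −log(1.5 × 10^-4) = 3.824
pH = pKa + log([A⁻]/[HA]) = 3.824 + log(0.261/0.178) = 3.824 +0.166

pH = 3.99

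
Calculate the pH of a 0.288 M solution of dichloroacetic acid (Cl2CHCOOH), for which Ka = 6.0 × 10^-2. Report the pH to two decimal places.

Cl2CHCOOH ⇌ Cl2CHCOO- + H+
From the ICE table, Ka = x²/(0.288 − x) = 6.0 × 10^-2.
The 5% rule fails; solving x² + Ka·x − Ka·C₀ = 0 exactly:
x = (−Ka + √(Ka² + 4·Ka·C₀))/2 = 1.05 × 10^-1 M
pH = −log(1.05 × 10^-1) = 0.98

pH = 0.98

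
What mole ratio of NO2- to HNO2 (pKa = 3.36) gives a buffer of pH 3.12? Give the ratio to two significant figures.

ratio = 0.58

pH = pKa + log(r) ⇒ log(r) = 3.12 − 3.36 = -0.24
r = [NO2-]/[HNO2] = 10^(-0.24) = 0.575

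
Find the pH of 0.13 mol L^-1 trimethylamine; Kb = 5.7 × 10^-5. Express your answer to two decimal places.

pH = 11.43

(CH3)3N + H2O ⇌ (CH3)3NH+ + OH-
Kb = x²/(0.13 − x) = 5.7 × 10^-5
Assume x ≪ 0.13: x ≈ √(5.7 × 10^-5 × 0.13) = 2.72 × 10^-3 M
Check: 2.1% ionized — well under 5%, approximation valid.
pOH = −log(2.72 × 10^-3) = 2.57; pH = 14.00 − 2.57 = 11.43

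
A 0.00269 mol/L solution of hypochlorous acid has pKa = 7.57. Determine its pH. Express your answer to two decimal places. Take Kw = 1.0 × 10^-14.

HOCl ⇌ OCl- + H+
Ka = 10^(−7.57) = 2.69 × 10^-8
Let x = [H+] at equilibrium. Ka = x²/(0.00269 − x).
Assume x ≪ 0.00269: x ≈ √(2.69 × 10^-8 × 0.00269) = 8.51 × 10^-6 M
pH = −log[H+] = −log(8.51 × 10^-6) = 5.07

pH = 5.07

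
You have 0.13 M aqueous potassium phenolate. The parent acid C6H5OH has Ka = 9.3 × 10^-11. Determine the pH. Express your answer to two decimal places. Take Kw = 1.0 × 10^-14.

pH = 11.57

C6H5O- is the conjugate base of the weak acid C6H5OH.
Kb = Kw/Ka = 1.0×10^-14 / 9.3 × 10^-11 = 1.08 × 10^-4
Let x = [OH-] at equilibrium. Kb = x²/(0.13 − x).
Neglecting x in the denominator: x = √(1.08 × 10^-4 × 0.13) = 3.75 × 10^-3 M
(x/C₀ = 2.9% < 5%, so the approximation holds.)
pOH = −log(3.75 × 10^-3) = 2.43; pH = 14.00 − 2.43 = 11.57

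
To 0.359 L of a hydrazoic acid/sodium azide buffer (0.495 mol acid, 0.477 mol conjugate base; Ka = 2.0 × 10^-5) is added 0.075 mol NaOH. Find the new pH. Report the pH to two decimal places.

After neutralization: n(HN3) = 0.42 mol, n(N3-) = 0.552 mol.
pKa = −log(2.0 × 10^-5) = 4.699
Henderson–Hasselbalch with mole ratio 0.552/0.42: pH = 4.699 + (+0.119)

pH = 4.82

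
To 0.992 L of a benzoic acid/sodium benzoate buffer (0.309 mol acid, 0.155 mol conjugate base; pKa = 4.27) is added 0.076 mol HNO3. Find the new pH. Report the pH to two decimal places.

After neutralization: n(C6H5COOH) = 0.385 mol, n(C6H5COO-) = 0.079 mol.
Henderson–Hasselbalch with mole ratio 0.079/0.385: pH = 4.27 + (-0.688)

pH = 3.58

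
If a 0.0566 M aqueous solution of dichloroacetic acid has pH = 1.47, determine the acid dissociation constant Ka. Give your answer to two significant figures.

Ka = 5.1 × 10^-2

[H+] = 10^(-1.47) = 3.39 × 10^-2 M
At equilibrium [HA] = 0.0566 − 3.39 × 10^-2 = 2.27 × 10^-2 M
Ka = [H+][A-]/[HA] = (3.39 × 10^-2)² / 2.27 × 10^-2 = 5.1 × 10^-2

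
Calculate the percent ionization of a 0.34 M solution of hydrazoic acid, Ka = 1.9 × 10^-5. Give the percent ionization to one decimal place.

0.7%

HN3 ⇌ N3- + H+; let x = [H+] at equilibrium.
x ≈ √(Ka·C₀) = √(1.9 × 10^-5 × 0.34) = 2.54 × 10^-3 M
Fraction ionized = 2.54 × 10^-3 / 0.34 = 0.0075 → 0.7%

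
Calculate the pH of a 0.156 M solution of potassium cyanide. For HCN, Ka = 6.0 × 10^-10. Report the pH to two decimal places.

CN- is the conjugate base of the weak acid HCN.
Kb = Kw/Ka = 1.0×10^-14 / 6.0 × 10^-10 = 1.67 × 10^-5
Kb = [OH-]²/(0.156 − [OH-]) = 1.67 × 10^-5
Neglecting [OH-] in the denominator: [OH-] = √(1.67 × 10^-5 × 0.156) = 1.61 × 10^-3 M
pOH = 2.79, so pH = 14.00 − pOH = 11.21

pH = 11.21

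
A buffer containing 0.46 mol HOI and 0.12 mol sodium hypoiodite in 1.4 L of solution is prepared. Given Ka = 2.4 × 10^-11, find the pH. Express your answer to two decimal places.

pH = 10.04

pKa = −log(2.4 × 10^-11) = 10.620
pH = pKa + log([A⁻]/[HA]) = 10.620 + log(0.12/0.46)
pH = 10.620 + (-0.584) = 10.04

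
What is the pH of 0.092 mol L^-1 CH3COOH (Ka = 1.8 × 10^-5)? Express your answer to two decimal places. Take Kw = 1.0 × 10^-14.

pH = 2.89

CH3COOH ⇌ CH3COO- + H+
From the ICE table, Ka = [H+]²/(0.092 − [H+]) = 1.8 × 10^-5.
Since Ka ≪ C₀, [H+] ≈ √(Ka·C₀) = 1.29 × 10^-3 M.
pH = −log(1.29 × 10^-3) = 2.89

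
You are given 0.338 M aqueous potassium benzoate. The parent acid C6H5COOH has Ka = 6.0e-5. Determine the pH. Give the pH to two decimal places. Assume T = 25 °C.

pH = 8.88

C6H5COO- is the conjugate base of the weak acid C6H5COOH.
Kb = Kw/Ka = 1.0×10^-14 / 6.0 × 10^-5 = 1.67 × 10^-10
From the ICE table, Kb = [OH-]²/(0.338 − [OH-]) = 1.67 × 10^-10.
Since Kb ≪ C₀, [OH-] ≈ √(Kb·C₀) = 7.51 × 10^-6 M.
Check: 0.0022% ionized — well under 5%, approximation valid.
pOH = 5.12, so pH = 14.00 − pOH = 8.88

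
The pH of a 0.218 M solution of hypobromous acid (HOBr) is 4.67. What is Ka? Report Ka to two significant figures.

Ka = 2.1 × 10^-9

[H+] = 10^(-4.67) = 2.14 × 10^-5 M
At equilibrium [HA] = 0.218 − 2.14 × 10^-5 = 2.18 × 10^-1 M
Ka = [H+][A-]/[HA] = (2.14 × 10^-5)² / 2.18 × 10^-1 = 2.1 × 10^-9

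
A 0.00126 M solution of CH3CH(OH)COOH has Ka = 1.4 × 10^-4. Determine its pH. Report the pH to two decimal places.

pH = 3.45

CH3CH(OH)COOH ⇌ CH3CH(OH)COO- + H+
Ka = x²/(0.00126 − x) = 1.4 × 10^-4
Here C₀/Ka ≈ 9, so the small-x approximation fails. Use the quadratic:
x = [−0.00014 + √(0.00014² + 7.06e-07)]/2 = 3.56 × 10^-4 M
pH = −log(3.56 × 10^-4) = 3.45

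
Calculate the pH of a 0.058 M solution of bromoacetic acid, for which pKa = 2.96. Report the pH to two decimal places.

BrCH2COOH ⇌ BrCH2COO- + H+
Ka = 10^(−2.96) = 1.10 × 10^-3
Let x = [H+] at equilibrium. Ka = x²/(0.058 − x).
x is not negligible relative to C₀; solve x² + 0.0011·x − 6.38e-05 = 0.
x = [−0.0011 + √(0.0011² + 0.000255)]/2 = 7.46 × 10^-3 M
pH = −log[H+] = −log(7.46 × 10^-3) = 2.13

pH = 2.13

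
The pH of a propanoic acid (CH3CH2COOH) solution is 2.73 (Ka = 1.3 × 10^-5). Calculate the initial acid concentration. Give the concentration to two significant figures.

C₀ = 2.7 × 10^-1 M

[H+] = 10^(-2.73) = 1.86 × 10^-3 M = x
Ka = x²/(C₀ − x) ⇒ C₀ = x + x²/Ka
C₀ = 1.86 × 10^-3 + (1.86 × 10^-3)²/(1.3 × 10^-5) = 2.68 × 10^-1 M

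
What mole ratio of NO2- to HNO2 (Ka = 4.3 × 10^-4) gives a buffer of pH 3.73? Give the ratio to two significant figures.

pKa = -log(4.3 × 10^-4) = 3.367
pH = pKa + log(r) ⇒ log(r) = 3.73 − 3.367 = +0.363
r = [NO2-]/[HNO2] = 10^(+0.363) = 2.31

ratio = 2.3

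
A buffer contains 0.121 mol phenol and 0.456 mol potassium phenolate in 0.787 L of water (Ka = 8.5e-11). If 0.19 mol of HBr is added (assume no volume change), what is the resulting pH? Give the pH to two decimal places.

Added H+ converts C6H5O- to C6H5OH: C6H5OH → 0.311 mol, C6H5O- → 0.266 mol.
pKa = −log(8.5 × 10^-11) = 10.071
Henderson–Hasselbalch with mole ratio 0.266/0.311: pH = 10.071 + (-0.068)

pH = 10.00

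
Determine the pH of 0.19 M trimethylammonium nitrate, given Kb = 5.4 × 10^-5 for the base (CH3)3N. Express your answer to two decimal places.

pH = 5.23

(CH3)3NH+ is the conjugate acid of the weak base (CH3)3N.
Ka = Kw/Kb = 1.0×10^-14 / 5.4 × 10^-5 = 1.85 × 10^-10
From the ICE table, Ka = [H+]²/(0.19 − [H+]) = 1.85 × 10^-10.
Assume [H+] ≪ 0.19: [H+] ≈ √(1.85 × 10^-10 × 0.19) = 5.93 × 10^-6 M
pH = −log[H+] = −log(5.93 × 10^-6) = 5.23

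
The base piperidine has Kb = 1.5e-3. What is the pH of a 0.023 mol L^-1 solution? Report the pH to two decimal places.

pH = 11.71

C5H10NH + H2O ⇌ C5H10NH2+ + OH-
Kb = x²/(0.023 − x) = 1.5 × 10^-3
x is not negligible relative to C₀; solve x² + 0.0015·x − 3.45e-05 = 0.
x = [−0.0015 + √(0.0015² + 0.000138)]/2 = 5.17 × 10^-3 M
pOH = 2.29, so pH = 14.00 − pOH = 11.71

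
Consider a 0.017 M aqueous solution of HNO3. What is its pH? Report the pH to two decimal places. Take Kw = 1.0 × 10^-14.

HNO3 is a strong acid and dissociates completely, so [H+] = 0.017 M.
pH = -log(0.017) = 1.77

pH = 1.77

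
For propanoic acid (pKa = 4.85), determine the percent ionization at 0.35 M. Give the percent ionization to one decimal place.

CH3CH2COOH ⇌ CH3CH2COO- + H+; let x = [H+] at equilibrium.
Ka = 10^(−4.85) = 1.41 × 10^-5
x ≈ √(Ka·C₀) = √(1.41 × 10^-5 × 0.35) = 2.22 × 10^-3 M
Fraction ionized = 2.22 × 10^-3 / 0.35 = 0.0063 → 0.6%

0.6%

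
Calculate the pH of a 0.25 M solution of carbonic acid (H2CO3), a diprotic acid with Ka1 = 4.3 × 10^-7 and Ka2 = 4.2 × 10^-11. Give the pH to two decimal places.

Ka1 ≫ Ka2, so treat the first dissociation as the only significant source of H+.
Ka1 = x²/(0.25 − x) = 4.3 × 10^-7
x ≈ √(4.3 × 10^-7 × 0.25) = 3.28 × 10^-4 M
pH = −log(3.28 × 10^-4) = 3.48

pH = 3.48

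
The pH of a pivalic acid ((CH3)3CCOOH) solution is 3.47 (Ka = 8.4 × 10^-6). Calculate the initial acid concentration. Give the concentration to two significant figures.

C₀ = 1.4 × 10^-2 M

[H+] = 10^(-3.47) = 3.39 × 10^-4 M = x
Ka = x²/(C₀ − x) ⇒ C₀ = x + x²/Ka
C₀ = 3.39 × 10^-4 + (3.39 × 10^-4)²/(8.4 × 10^-6) = 1.40 × 10^-2 M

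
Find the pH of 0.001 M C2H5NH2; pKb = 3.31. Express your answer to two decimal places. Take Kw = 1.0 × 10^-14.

pH = 10.70

C2H5NH2 + H2O ⇌ C2H5NH3+ + OH-
Kb = 10^(−3.31) = 4.90 × 10^-4
Kb = x²/(0.001 − x) = 4.90 × 10^-4
The 5% rule fails; solving x² + Kb·x − Kb·C₀ = 0 exactly:
x = [−0.00049 + √(0.00049² + 1.96e-06)]/2 = 4.97 × 10^-4 M
pOH = −log(4.97 × 10^-4) = 3.30; pH = 14.00 − 3.30 = 10.70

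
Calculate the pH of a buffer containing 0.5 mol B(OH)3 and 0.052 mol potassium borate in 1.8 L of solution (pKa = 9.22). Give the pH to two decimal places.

pH = 8.24

pH = pKa + log([A⁻]/[HA]) = 9.22 + log(0.052/0.5)
pH = 9.22 + (-0.983) = 8.24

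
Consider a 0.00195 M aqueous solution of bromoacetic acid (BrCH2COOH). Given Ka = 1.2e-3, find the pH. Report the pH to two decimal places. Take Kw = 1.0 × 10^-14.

BrCH2COOH ⇌ BrCH2COO- + H+
Ka = [H+]²/(0.00195 − [H+]) = 1.2 × 10^-3
Here C₀/Ka ≈ 1.62, so the small-[H+] approximation fails. Use the quadratic:
[H+] = [−0.0012 + √(0.0012² + 9.36e-06)]/2 = 1.04 × 10^-3 M
pH = −log[H+] = −log(1.04 × 10^-3) = 2.98

pH = 2.98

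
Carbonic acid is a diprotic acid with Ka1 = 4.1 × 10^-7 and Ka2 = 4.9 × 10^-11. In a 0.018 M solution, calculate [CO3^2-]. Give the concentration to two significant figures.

First ionization gives [H+] ≈ [HCO3-] = 8.59 × 10^-5 M.
Second step: Ka2 = [H+][CO3^2-]/[HCO3-] ≈ [CO3^2-] (since [H+] ≈ [HCO3-]).
So [CO3^2-] ≈ Ka2.

4.9 × 10^-11 M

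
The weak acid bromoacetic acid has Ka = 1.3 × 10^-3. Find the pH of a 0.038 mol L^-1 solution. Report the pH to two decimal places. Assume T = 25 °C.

BrCH2COOH ⇌ BrCH2COO- + H+
Ka = x²/(0.038 − x) = 1.3 × 10^-3
Here C₀/Ka ≈ 29.2, so the small-x approximation fails. Use the quadratic:
x = (−Ka + √(Ka² + 4·Ka·C₀))/2 = 6.41 × 10^-3 M
pH = −log[H+] = −log(6.41 × 10^-3) = 2.19

pH = 2.19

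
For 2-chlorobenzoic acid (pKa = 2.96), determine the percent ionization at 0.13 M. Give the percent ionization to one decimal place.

8.8%

ClC6H4COOH ⇌ ClC6H4COO- + H+; let x = [H+] at equilibrium.
Ka = 10^(−2.96) = 1.10 × 10^-3
Ka = x²/(C₀ − x); solving the quadratic gives x = 1.14 × 10^-2 M.
% ionization = x/C₀ × 100% = 1.14 × 10^-2/0.13 × 100% = 8.8%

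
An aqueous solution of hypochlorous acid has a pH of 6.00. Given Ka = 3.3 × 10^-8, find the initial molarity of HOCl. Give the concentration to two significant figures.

C₀ = 3.1 × 10^-5 M

[H+] = 10^(-6.00) = 1.00 × 10^-6 M = x
Ka = x²/(C₀ − x) ⇒ C₀ = x + x²/Ka
C₀ = 1.00 × 10^-6 + (1.00 × 10^-6)²/(3.3 × 10^-8) = 3.13 × 10^-5 M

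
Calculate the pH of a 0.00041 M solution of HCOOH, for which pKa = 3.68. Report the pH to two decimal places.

pH = 3.69

HCOOH ⇌ HCOO- + H+
Ka = 10^(−3.68) = 2.09 × 10^-4
Ka = [H+]²/(0.00041 − [H+]) = 2.09 × 10^-4
[H+] is not negligible relative to C₀; solve [H+]² + 0.000209·[H+] − 8.57e-08 = 0.
[H+] = (−Ka + √(Ka² + 4·Ka·C₀))/2 = 2.06 × 10^-4 M
pH = −log[H+] = −log(2.06 × 10^-4) = 3.69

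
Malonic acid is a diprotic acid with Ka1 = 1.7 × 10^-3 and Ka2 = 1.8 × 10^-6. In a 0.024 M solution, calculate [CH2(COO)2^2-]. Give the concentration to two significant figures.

1.8 × 10^-6 M

First ionization gives [H+] ≈ [CH2(COOH)COO-] = 5.59 × 10^-3 M.
Second step: Ka2 = [H+][CH2(COO)2^2-]/[CH2(COOH)COO-] ≈ [CH2(COO)2^2-] (since [H+] ≈ [CH2(COOH)COO-]).
So [CH2(COO)2^2-] ≈ Ka2.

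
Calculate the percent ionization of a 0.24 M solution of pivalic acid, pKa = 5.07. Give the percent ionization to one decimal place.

0.6%

(CH3)3CCOOH ⇌ (CH3)3CCOO- + H+; let x = [H+] at equilibrium.
Ka = 10^(−5.07) = 8.51 × 10^-6
x ≈ √(Ka·C₀) = √(8.51 × 10^-6 × 0.24) = 1.43 × 10^-3 M
% ionization = x/C₀ × 100% = 1.43 × 10^-3/0.24 × 100% = 0.6%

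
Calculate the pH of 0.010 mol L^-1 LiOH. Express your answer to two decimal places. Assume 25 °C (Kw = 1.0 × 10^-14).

pH = 12.00

LiOH is a strong base; [OH-] = 0.01 M.
pOH = -log(0.01) = 2.00
pH = 14.00 - 2.00 = 12.00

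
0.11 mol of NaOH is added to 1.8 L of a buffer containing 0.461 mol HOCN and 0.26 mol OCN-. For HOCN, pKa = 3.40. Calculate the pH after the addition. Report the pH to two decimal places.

pH = 3.42

OH- converts HOCN to OCN-: HOCN → 0.351 mol, OCN- → 0.37 mol.
pH = pKa + log(n_OCN-/n_HOCN) = 3.40 + log(0.37/0.351) = 3.40 + (+0.023)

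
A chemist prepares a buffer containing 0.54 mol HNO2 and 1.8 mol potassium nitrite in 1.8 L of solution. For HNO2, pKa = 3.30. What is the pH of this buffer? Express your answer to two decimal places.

Using pH = pKa + log([base]/[acid]) with [base]/[acid] = 1.8/0.54:
pH = 3.30 + (+0.523) = 3.82

pH = 3.82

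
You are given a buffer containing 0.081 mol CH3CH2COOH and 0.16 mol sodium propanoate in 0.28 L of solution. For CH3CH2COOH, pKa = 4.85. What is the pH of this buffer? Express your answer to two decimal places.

Using pH = pKa + log([base]/[acid]) with [base]/[acid] = 0.16/0.081:
pH = 4.85 + (+0.296) = 5.15

pH = 5.15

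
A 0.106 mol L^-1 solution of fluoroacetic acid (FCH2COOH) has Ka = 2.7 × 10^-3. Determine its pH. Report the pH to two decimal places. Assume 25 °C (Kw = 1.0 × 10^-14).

FCH2COOH ⇌ FCH2COO- + H+
Let x = [H+] at equilibrium. Ka = x²/(0.106 − x).
x is not negligible relative to C₀; solve x² + 0.0027·x − 0.000286 = 0.
x = [−0.0027 + √(0.0027² + 0.00114)]/2 = 1.56 × 10^-2 M
pH = −log[H+] = −log(1.56 × 10^-2) = 1.81

pH = 1.81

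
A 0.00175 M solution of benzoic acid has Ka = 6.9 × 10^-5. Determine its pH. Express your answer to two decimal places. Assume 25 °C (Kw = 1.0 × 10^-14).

pH = 3.50

C6H5COOH ⇌ C6H5COO- + H+
From the ICE table, Ka = [H+]²/(0.00175 − [H+]) = 6.9 × 10^-5.
The 5% rule fails; solving [H+]² + Ka·[H+] − Ka·C₀ = 0 exactly:
[H+] = [−6.9e-05 + √(6.9e-05² + 4.83e-07)]/2 = 3.15 × 10^-4 M
pH = −log[H+] = −log(3.15 × 10^-4) = 3.50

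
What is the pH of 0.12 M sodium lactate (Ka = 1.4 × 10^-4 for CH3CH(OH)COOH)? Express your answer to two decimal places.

CH3CH(OH)COO- is the conjugate base of the weak acid CH3CH(OH)COOH.
Kb = Kw/Ka = 1.0×10^-14 / 1.4 × 10^-4 = 7.14 × 10^-11
From the ICE table, Kb = [OH-]²/(0.12 − [OH-]) = 7.14 × 10^-11.
Since Kb ≪ C₀, [OH-] ≈ √(Kb·C₀) = 2.93 × 10^-6 M.
pOH = 5.53, so pH = 14.00 − pOH = 8.47

pH = 8.47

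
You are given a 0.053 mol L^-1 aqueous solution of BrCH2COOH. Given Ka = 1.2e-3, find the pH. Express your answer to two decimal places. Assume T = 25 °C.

pH = 2.13

BrCH2COOH ⇌ BrCH2COO- + H+
Let x = [H+] at equilibrium. Ka = x²/(0.053 − x).
The 5% rule fails; solving x² + Ka·x − Ka·C₀ = 0 exactly:
x = [−0.0012 + √(0.0012² + 0.000254)]/2 = 7.40 × 10^-3 M
pH = −log[H+] = −log(7.40 × 10^-3) = 2.13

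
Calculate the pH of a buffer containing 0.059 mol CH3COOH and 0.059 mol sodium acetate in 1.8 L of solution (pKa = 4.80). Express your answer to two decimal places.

pH = pKa + log([A⁻]/[HA]) = 4.80 + log(0.059/0.059)
pH = 4.80 + (+0.000) = 4.80

pH = 4.80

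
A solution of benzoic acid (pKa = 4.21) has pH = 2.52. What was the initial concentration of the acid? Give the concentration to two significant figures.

C₀ = 1.5 × 10^-1 M

[H+] = 10^(-2.52) = 3.02 × 10^-3 M = x
Ka = 10^(−4.21) = 6.17 × 10^-5
Ka = x²/(C₀ − x) ⇒ C₀ = x + x²/Ka
C₀ = 3.02 × 10^-3 + (3.02 × 10^-3)²/(6.17 × 10^-5) = 1.51 × 10^-1 M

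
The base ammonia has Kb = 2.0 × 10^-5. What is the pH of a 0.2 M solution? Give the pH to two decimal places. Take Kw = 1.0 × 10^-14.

pH = 11.30

NH3 + H2O ⇌ NH4+ + OH-
Let x = [OH-] at equilibrium. Kb = x²/(0.2 − x).
Neglecting x in the denominator: x = √(2.0 × 10^-5 × 0.2) = 2.00 × 10^-3 M
Check: 1% ionized — well under 5%, approximation valid.
pOH = −log(2.00 × 10^-3) = 2.70; pH = 14.00 − 2.70 = 11.30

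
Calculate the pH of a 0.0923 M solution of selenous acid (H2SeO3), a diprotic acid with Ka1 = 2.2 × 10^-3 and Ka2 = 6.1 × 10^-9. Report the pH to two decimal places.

pH = 1.88

Since Ka1 ≫ Ka2, the first ionization dominates [H+].
Ka1 = x²/(0.0923 − x) = 2.2 × 10^-3
Solving the quadratic: x = (−Ka1 + √(Ka1² + 4·Ka1·C₀))/2 = 1.32 × 10^-2 M
pH = −log(1.32 × 10^-2) = 1.88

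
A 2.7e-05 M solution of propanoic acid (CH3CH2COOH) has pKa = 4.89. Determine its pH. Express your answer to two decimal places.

pH = 4.88

CH3CH2COOH ⇌ CH3CH2COO- + H+
Ka = 10^(−4.89) = 1.29 × 10^-5
Let x = [H+] at equilibrium. Ka = x²/(2.7e-05 − x).
x is not negligible relative to C₀; solve x² + 1.29e-05·x − 3.48e-10 = 0.
x = [−1.29e-05 + √(1.29e-05² + 1.39e-09)]/2 = 1.33 × 10^-5 M
pH = −log[H+] = −log(1.33 × 10^-5) = 4.88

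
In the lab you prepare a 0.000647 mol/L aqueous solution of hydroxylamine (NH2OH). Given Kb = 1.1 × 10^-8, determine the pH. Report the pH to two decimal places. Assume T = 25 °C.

NH2OH + H2O ⇌ NH3OH+ + OH-
Let x = [OH-] at equilibrium. Kb = x²/(0.000647 − x).
Since Kb ≪ C₀, x ≈ √(Kb·C₀) = 2.67 × 10^-6 M.
Check: 0.41% ionized — well under 5%, approximation valid.
pOH = −log(2.67 × 10^-6) = 5.57; pH = 14.00 − 5.57 = 8.43

pH = 8.43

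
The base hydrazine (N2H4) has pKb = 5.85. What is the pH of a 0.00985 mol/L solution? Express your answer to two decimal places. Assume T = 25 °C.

pH = 10.07

N2H4 + H2O ⇌ N2H5+ + OH-
Kb = 10^(−5.85) = 1.41 × 10^-6
Kb = [OH-]²/(0.00985 − [OH-]) = 1.41 × 10^-6
Since Kb ≪ C₀, [OH-] ≈ √(Kb·C₀) = 1.18 × 10^-4 M.
Check: 1.2% ionized — well under 5%, approximation valid.
pOH = 3.93, so pH = 14.00 − pOH = 10.07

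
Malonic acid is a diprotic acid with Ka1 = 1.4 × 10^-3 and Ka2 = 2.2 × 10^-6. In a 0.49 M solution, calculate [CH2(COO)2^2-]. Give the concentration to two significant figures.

First ionization gives [H+] ≈ [CH2(COOH)COO-] = 2.55 × 10^-2 M.
Second step: Ka2 = [H+][CH2(COO)2^2-]/[CH2(COOH)COO-] ≈ [CH2(COO)2^2-] (since [H+] ≈ [CH2(COOH)COO-]).
So [CH2(COO)2^2-] ≈ Ka2.

2.2 × 10^-6 M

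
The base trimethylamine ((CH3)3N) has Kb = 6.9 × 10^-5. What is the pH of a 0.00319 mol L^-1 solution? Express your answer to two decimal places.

(CH3)3N + H2O ⇌ (CH3)3NH+ + OH-
Kb = [OH-]²/(0.00319 − [OH-]) = 6.9 × 10^-5
The 5% rule fails; solving [OH-]² + Kb·[OH-] − Kb·C₀ = 0 exactly:
[OH-] = [−6.9e-05 + √(6.9e-05² + 8.8e-07)]/2 = 4.36 × 10^-4 M
pOH = 3.36, so pH = 14.00 − pOH = 10.64

pH = 10.64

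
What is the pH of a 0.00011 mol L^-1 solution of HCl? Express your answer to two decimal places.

HCl is a strong acid and dissociates completely, so [H+] = 0.00011 M.
pH = -log(0.00011) = 3.96

pH = 3.96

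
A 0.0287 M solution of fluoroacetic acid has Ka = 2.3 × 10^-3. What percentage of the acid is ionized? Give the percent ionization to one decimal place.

FCH2COOH ⇌ FCH2COO- + H+; let x = [H+] at equilibrium.
Ka = x²/(C₀ − x); solving the quadratic gives x = 7.06 × 10^-3 M.
% ionization = x/C₀ × 100% = 7.06 × 10^-3/0.0287 × 100% = 24.6%

24.6%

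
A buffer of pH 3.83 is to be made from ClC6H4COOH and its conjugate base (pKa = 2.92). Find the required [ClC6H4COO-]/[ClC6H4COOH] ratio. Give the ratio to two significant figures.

pH = pKa + log(r) ⇒ log(r) = 3.83 − 2.92 = +0.91
r = [ClC6H4COO-]/[ClC6H4COOH] = 10^(+0.91) = 8.13

ratio = 8.1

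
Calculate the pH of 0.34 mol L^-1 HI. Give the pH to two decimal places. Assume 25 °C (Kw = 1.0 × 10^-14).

pH = 0.47

HI is a strong acid and dissociates completely, so [H+] = 0.34 M.
pH = -log(0.34) = 0.47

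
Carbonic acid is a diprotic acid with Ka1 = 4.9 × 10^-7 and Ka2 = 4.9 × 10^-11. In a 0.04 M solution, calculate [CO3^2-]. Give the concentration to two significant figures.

First ionization gives [H+] ≈ [HCO3-] = 1.40 × 10^-4 M.
Second step: Ka2 = [H+][CO3^2-]/[HCO3-] ≈ [CO3^2-] (since [H+] ≈ [HCO3-]).
So [CO3^2-] ≈ Ka2.

4.9 × 10^-11 M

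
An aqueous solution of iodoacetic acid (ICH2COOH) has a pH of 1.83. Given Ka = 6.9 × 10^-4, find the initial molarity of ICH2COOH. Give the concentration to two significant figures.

C₀ = 3.3 × 10^-1 M

[H+] = 10^(-1.83) = 1.48 × 10^-2 M = x
Ka = x²/(C₀ − x) ⇒ C₀ = x + x²/Ka
C₀ = 1.48 × 10^-2 + (1.48 × 10^-2)²/(6.9 × 10^-4) = 3.32 × 10^-1 M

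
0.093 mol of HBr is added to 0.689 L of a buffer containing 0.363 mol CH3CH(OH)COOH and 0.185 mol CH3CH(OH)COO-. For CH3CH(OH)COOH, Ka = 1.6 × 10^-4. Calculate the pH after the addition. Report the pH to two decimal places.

Added H+ converts CH3CH(OH)COO- to CH3CH(OH)COOH: CH3CH(OH)COOH → 0.456 mol, CH3CH(OH)COO- → 0.092 mol.
pKa = −log(1.6 × 10^-4) = 3.796
pH = pKa + log([A⁻]/[HA]) = 3.796 + log(0.092/0.456) = 3.796 -0.695

pH = 3.10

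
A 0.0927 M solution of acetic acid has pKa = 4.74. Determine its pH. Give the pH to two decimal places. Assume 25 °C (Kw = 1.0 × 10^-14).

pH = 2.89

CH3COOH ⇌ CH3COO- + H+
Ka = 10^(−4.74) = 1.82 × 10^-5
From the ICE table, Ka = x²/(0.0927 − x) = 1.82 × 10^-5.
Neglecting x in the denominator: x = √(1.82 × 10^-5 × 0.0927) = 1.30 × 10^-3 M
(x/C₀ = 1.4% < 5%, so the approximation holds.)
pH = −log[H+] = −log(1.30 × 10^-3) = 2.89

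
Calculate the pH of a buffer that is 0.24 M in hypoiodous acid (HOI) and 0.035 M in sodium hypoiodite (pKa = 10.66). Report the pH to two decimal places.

Using pH = pKa + log([base]/[acid]) with [base]/[acid] = 0.035/0.24:
pH = 10.66 + (-0.836) = 9.82

pH = 9.82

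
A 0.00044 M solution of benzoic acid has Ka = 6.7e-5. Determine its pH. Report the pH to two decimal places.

C6H5COOH ⇌ C6H5COO- + H+
From the ICE table, Ka = x²/(0.00044 − x) = 6.7 × 10^-5.
The 5% rule fails; solving x² + Ka·x − Ka·C₀ = 0 exactly:
x = [−6.7e-05 + √(6.7e-05² + 1.18e-07)]/2 = 1.41 × 10^-4 M
pH = −log(1.41 × 10^-4) = 3.85

pH = 3.85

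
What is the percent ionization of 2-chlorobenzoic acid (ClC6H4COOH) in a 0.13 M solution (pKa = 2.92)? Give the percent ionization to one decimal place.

ClC6H4COOH ⇌ ClC6H4COO- + H+; let x = [H+] at equilibrium.
Ka = 10^(−2.92) = 1.20 × 10^-3
Solve x² + 0.0012x − 0.000156 = 0 → x = 1.19 × 10^-2 M
Fraction ionized = 1.19 × 10^-2 / 0.13 = 0.0915 → 9.2%

9.2%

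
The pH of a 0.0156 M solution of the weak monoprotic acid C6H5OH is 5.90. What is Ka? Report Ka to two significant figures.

Ka = 1.0 × 10^-10

[H+] = 10^(-5.90) = 1.26 × 10^-6 M
At equilibrium [HA] = 0.0156 − 1.26 × 10^-6 = 1.56 × 10^-2 M
Ka = [H+][A-]/[HA] = (1.26 × 10^-6)² / 1.56 × 10^-2 = 1.0 × 10^-10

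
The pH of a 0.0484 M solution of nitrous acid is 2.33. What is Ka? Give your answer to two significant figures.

Ka = 5.0 × 10^-4

[H+] = 10^(-2.33) = 4.68 × 10^-3 M
At equilibrium [HA] = 0.0484 − 4.68 × 10^-3 = 4.37 × 10^-2 M
Ka = [H+][A-]/[HA] = (4.68 × 10^-3)² / 4.37 × 10^-2 = 5.0 × 10^-4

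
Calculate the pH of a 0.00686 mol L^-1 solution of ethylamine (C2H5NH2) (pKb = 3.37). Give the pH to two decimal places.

C2H5NH2 + H2O ⇌ C2H5NH3+ + OH-
Kb = 10^(−3.37) = 4.27 × 10^-4
From the ICE table, Kb = x²/(0.00686 − x) = 4.27 × 10^-4.
Here C₀/Kb ≈ 16.1, so the small-x approximation fails. Use the quadratic:
x = [−0.000427 + √(0.000427² + 1.17e-05)]/2 = 1.51 × 10^-3 M
pOH = 2.82, so pH = 14.00 − pOH = 11.18

pH = 11.18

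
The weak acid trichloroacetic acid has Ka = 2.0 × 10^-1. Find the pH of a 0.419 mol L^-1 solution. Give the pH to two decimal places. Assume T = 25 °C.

Cl3CCOOH ⇌ Cl3CCOO- + H+
From the ICE table, Ka = [H+]²/(0.419 − [H+]) = 2.0 × 10^-1.
[H+] is not negligible relative to C₀; solve [H+]² + 0.2·[H+] − 0.0838 = 0.
[H+] = [−0.2 + √(0.2² + 0.335)]/2 = 2.06 × 10^-1 M
pH = −log[H+] = −log(2.06 × 10^-1) = 0.69

pH = 0.69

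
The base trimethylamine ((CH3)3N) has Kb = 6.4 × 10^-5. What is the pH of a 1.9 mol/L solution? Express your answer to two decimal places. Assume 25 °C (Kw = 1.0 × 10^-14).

pH = 12.04

(CH3)3N + H2O ⇌ (CH3)3NH+ + OH-
From the ICE table, Kb = [OH-]²/(1.9 − [OH-]) = 6.4 × 10^-5.
Assume [OH-] ≪ 1.9: [OH-] ≈ √(6.4 × 10^-5 × 1.9) = 1.10 × 10^-2 M
pOH = −log(1.10 × 10^-2) = 1.96; pH = 14.00 − 1.96 = 12.04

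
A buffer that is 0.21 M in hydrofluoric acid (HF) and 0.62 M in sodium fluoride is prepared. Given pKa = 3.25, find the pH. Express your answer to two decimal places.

pH = pKa + log([A⁻]/[HA]) = 3.25 + log(0.62/0.21)
pH = 3.25 + (+0.470) = 3.72

pH = 3.72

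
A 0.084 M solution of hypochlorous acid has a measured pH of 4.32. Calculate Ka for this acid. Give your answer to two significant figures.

Ka = 2.7 × 10^-8

[H+] = 10^(-4.32) = 4.79 × 10^-5 M
At equilibrium [HA] = 0.084 − 4.79 × 10^-5 = 8.40 × 10^-2 M
Ka = [H+][A-]/[HA] = (4.79 × 10^-5)² / 8.40 × 10^-2 = 2.7 × 10^-8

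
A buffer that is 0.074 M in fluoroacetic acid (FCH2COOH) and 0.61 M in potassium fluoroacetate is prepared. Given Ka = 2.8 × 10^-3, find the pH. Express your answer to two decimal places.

pH = 3.47

pKa = −log(2.8 × 10^-3) = 2.553
Henderson–Hasselbalch: pH = pKa + log([FCH2COO-]/[FCH2COOH]) = 2.553 + log(0.61/0.074)
pH = 2.553 + (+0.916) = 3.47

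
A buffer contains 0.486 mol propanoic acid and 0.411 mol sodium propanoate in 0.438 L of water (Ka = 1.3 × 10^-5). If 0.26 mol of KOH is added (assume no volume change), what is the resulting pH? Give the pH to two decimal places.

pH = 5.36

OH- converts CH3CH2COOH to CH3CH2COO-: CH3CH2COOH → 0.226 mol, CH3CH2COO- → 0.671 mol.
pKa = −log(1.3 × 10^-5) = 4.886
pH = pKa + log([A⁻]/[HA]) = 4.886 + log(0.671/0.226) = 4.886 +0.473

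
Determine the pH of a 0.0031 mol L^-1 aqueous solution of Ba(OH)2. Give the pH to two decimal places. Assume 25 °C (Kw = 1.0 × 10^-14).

Ba(OH)2 is a strong base (each formula unit releases 2 OH-); [OH-] = 0.0062 M.
pOH = -log(0.0062) = 2.21
pH = 14.00 - 2.21 = 11.79

pH = 11.79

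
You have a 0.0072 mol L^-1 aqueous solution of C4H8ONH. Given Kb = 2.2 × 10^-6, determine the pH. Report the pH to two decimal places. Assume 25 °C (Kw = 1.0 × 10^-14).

C4H8ONH + H2O ⇌ C4H8ONH2+ + OH-
From the ICE table, Kb = x²/(0.0072 − x) = 2.2 × 10^-6.
Assume x ≪ 0.0072: x ≈ √(2.2 × 10^-6 × 0.0072) = 1.26 × 10^-4 M
(x/C₀ = 1.7% < 5%, so the approximation holds.)
pOH = −log(1.26 × 10^-4) = 3.90; pH = 14.00 − 3.90 = 10.10

pH = 10.10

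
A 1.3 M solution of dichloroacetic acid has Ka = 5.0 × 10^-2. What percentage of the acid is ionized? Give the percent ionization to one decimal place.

17.8%

Cl2CHCOOH ⇌ Cl2CHCOO- + H+; let x = [H+] at equilibrium.
Ka = x²/(C₀ − x); solving the quadratic gives x = 2.31 × 10^-1 M.
% ionization = x/C₀ × 100% = 2.31 × 10^-1/1.3 × 100% = 17.8%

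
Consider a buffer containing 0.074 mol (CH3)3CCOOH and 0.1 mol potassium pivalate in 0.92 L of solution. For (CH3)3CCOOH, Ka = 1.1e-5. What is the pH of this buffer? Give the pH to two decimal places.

pH = 5.09

pKa = −log(1.1 × 10^-5) = 4.959
Using pH = pKa + log([base]/[acid]) with [base]/[acid] = 0.1/0.074:
pH = 4.959 + (+0.131) = 5.09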